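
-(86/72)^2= -1.43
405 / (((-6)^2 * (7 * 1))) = 45 / 28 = 1.61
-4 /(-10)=2 /5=0.40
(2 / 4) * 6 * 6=18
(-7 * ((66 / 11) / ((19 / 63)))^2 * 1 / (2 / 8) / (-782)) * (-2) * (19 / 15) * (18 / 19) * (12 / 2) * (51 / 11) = -432081216 / 456665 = -946.17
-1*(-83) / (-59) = -83 / 59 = -1.41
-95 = -95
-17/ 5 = -3.40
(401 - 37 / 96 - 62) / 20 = 16.93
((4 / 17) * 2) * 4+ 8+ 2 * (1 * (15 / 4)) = 591 / 34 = 17.38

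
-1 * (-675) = 675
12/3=4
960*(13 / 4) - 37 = 3083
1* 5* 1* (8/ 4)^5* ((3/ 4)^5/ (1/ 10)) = 6075/ 16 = 379.69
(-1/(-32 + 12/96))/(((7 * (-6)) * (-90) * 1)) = 2/240975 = 0.00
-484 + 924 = 440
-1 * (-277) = 277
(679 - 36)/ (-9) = -643/ 9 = -71.44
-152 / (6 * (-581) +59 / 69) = 10488 / 240475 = 0.04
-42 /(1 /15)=-630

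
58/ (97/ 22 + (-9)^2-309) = -1276/ 4919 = -0.26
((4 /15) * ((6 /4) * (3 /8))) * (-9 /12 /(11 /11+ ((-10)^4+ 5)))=-0.00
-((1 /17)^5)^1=-1 /1419857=-0.00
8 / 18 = 4 / 9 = 0.44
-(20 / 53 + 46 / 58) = -1799 / 1537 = -1.17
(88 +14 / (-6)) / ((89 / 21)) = 1799 / 89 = 20.21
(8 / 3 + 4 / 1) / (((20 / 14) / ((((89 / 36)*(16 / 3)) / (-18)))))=-2492 / 729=-3.42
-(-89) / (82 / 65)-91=-20.45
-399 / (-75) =133 / 25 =5.32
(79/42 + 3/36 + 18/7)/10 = 127/280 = 0.45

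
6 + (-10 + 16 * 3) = 44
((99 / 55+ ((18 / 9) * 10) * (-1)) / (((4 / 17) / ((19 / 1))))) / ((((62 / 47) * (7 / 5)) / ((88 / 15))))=-2170883 / 465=-4668.57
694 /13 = 53.38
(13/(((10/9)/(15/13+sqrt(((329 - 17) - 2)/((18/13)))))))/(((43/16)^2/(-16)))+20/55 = -79872 * sqrt(2015)/9245 - 600860/20339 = -417.36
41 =41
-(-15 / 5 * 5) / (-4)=-15 / 4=-3.75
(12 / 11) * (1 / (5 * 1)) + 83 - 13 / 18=81671 / 990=82.50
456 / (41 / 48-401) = -21888 / 19207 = -1.14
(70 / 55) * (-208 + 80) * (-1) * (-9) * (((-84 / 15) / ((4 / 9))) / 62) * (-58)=-29465856 / 1705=-17282.03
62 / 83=0.75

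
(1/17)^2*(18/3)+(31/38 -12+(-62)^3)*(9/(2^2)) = -23556967377/43928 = -536263.14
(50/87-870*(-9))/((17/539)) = 367199140/1479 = 248275.28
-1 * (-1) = 1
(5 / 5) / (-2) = -0.50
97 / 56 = 1.73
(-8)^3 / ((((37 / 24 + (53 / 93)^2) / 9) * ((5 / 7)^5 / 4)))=-3062108012544 / 57653125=-53112.61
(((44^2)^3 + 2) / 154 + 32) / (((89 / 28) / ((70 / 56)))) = 18140796965 / 979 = 18529925.40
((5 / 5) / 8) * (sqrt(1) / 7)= 1 / 56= 0.02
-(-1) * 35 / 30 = 7 / 6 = 1.17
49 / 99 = 0.49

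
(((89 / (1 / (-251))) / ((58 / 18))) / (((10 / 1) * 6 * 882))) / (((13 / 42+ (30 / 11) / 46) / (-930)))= 525614331 / 1591114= 330.34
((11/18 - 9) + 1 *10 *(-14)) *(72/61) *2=-21368/61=-350.30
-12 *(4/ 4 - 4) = 36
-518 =-518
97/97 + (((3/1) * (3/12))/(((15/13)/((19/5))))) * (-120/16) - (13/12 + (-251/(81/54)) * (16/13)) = 97417/520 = 187.34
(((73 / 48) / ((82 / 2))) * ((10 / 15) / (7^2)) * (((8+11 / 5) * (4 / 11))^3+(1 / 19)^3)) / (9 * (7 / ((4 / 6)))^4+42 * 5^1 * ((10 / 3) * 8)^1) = 8501692675646 / 37964036486115865125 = 0.00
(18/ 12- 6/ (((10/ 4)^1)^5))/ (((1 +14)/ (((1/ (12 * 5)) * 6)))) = 2997/ 312500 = 0.01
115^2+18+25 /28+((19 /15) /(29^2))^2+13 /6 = 59022723234283 /4455870300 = 13246.06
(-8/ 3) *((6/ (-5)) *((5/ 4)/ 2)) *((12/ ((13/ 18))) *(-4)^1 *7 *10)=-9304.62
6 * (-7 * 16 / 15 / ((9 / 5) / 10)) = -2240 / 9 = -248.89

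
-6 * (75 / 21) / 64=-75 / 224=-0.33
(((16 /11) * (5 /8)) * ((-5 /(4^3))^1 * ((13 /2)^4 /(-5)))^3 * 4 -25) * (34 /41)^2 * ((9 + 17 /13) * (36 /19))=1059376.91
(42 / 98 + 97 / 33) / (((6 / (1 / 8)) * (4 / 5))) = 1945 / 22176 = 0.09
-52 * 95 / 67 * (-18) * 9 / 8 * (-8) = -800280 / 67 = -11944.48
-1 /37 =-0.03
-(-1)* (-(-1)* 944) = 944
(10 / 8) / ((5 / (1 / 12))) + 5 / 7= 247 / 336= 0.74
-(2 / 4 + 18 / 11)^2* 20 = -11045 / 121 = -91.28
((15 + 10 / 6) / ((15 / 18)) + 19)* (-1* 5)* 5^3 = -24375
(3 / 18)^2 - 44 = -1583 / 36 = -43.97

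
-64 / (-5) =64 / 5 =12.80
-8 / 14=-4 / 7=-0.57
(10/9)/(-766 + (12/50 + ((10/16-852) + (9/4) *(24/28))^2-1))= 784000/508591170369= 0.00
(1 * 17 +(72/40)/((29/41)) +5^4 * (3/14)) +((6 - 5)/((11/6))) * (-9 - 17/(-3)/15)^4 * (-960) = -2893900.63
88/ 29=3.03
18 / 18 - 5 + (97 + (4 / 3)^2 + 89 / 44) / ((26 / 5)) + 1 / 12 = 159259 / 10296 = 15.47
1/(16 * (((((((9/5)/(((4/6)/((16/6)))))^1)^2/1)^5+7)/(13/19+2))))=498046875/1111472186560394704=0.00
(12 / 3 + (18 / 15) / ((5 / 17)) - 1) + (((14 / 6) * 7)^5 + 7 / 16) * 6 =112990256821 / 16200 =6974707.21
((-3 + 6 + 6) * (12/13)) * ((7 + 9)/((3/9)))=5184/13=398.77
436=436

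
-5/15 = -1/3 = -0.33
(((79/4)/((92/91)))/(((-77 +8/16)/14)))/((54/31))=-1560013/760104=-2.05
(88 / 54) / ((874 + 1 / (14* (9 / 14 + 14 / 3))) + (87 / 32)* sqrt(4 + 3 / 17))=33291196026880 / 17854226992592883 -2030534528* sqrt(1207) / 5951408997530961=0.00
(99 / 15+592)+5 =3018 / 5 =603.60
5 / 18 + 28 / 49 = 107 / 126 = 0.85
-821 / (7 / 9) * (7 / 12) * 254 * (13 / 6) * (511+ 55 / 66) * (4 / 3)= -4162651441 / 18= -231258413.39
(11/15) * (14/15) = 0.68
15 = 15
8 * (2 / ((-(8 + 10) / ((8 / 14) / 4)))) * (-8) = 64 / 63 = 1.02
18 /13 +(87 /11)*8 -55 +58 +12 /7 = 69.37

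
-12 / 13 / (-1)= 12 / 13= 0.92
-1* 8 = -8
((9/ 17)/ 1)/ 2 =0.26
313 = 313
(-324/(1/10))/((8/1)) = -405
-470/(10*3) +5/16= -737/48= -15.35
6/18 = 1/3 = 0.33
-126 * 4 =-504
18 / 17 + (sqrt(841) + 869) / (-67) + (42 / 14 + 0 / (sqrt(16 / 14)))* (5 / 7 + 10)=157855 / 7973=19.80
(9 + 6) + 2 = 17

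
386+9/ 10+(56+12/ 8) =2222/ 5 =444.40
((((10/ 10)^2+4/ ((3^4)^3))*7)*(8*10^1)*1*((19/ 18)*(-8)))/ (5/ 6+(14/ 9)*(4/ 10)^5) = -141364370000000/ 25387468011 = -5568.27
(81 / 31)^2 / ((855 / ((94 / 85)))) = 68526 / 7760075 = 0.01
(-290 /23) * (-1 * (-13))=-3770 /23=-163.91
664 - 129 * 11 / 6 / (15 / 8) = 8068 / 15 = 537.87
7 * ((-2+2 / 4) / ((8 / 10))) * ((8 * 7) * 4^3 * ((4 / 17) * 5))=-940800 / 17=-55341.18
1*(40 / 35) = 8 / 7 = 1.14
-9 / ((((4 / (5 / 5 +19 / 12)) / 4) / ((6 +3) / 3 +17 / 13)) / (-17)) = 1702.62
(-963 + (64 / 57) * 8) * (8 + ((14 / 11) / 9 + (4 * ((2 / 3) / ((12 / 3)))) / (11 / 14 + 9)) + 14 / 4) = -17272564907 / 1546182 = -11171.11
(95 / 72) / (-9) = -95 / 648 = -0.15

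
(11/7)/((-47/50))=-550/329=-1.67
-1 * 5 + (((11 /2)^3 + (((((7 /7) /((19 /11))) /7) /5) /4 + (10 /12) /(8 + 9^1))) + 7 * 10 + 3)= 63605047 /271320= 234.43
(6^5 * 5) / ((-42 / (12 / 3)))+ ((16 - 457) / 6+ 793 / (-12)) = -322765 / 84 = -3842.44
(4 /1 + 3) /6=7 /6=1.17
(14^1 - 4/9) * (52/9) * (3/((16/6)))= 793/9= 88.11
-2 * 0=0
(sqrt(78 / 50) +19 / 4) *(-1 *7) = -41.99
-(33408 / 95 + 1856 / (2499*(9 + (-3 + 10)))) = -83497612 / 237405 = -351.71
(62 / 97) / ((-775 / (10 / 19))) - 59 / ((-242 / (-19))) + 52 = 105630577 / 2230030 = 47.37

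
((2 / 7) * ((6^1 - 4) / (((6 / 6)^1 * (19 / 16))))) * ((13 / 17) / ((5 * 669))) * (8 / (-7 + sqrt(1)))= -3328 / 22689135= -0.00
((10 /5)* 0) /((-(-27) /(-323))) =0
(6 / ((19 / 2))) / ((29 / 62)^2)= 46128 / 15979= 2.89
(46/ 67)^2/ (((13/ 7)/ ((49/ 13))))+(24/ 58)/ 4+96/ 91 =325732313/ 154004123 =2.12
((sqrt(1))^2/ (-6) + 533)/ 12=3197/ 72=44.40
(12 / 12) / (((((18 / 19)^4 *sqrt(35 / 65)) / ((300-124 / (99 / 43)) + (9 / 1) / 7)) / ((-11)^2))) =245803259977 *sqrt(91) / 46294416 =50650.03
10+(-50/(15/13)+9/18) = -32.83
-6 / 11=-0.55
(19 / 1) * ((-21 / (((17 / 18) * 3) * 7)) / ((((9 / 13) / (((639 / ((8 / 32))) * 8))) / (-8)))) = 80810496 / 17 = 4753558.59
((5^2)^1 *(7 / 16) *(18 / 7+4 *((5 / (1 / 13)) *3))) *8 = 68475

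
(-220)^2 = 48400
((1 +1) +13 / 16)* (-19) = -53.44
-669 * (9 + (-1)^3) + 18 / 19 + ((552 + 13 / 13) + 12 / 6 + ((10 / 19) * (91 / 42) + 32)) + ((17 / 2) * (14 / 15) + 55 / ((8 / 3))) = -3598109 / 760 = -4734.35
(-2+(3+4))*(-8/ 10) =-4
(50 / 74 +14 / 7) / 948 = 33 / 11692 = 0.00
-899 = -899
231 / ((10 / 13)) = 300.30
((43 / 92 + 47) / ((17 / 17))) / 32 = 4367 / 2944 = 1.48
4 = 4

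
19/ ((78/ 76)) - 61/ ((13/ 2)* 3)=200/ 13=15.38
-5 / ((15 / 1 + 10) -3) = -5 / 22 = -0.23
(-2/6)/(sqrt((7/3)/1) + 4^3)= -64/12281 + sqrt(21)/36843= -0.01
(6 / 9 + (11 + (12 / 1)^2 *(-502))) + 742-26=-214681 / 3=-71560.33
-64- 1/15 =-961/15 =-64.07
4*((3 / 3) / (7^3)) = 4 / 343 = 0.01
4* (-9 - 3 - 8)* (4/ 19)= -320/ 19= -16.84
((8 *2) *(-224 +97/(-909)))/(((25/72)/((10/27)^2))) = -104301056/73629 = -1416.58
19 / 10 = 1.90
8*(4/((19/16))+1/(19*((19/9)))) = 9800/361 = 27.15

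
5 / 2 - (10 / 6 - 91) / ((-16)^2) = 547 / 192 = 2.85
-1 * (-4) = 4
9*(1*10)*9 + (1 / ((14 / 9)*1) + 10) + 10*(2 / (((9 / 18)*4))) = 830.64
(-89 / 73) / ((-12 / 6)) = 89 / 146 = 0.61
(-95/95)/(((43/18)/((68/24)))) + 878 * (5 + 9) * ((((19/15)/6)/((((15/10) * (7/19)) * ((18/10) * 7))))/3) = 26998135/219429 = 123.04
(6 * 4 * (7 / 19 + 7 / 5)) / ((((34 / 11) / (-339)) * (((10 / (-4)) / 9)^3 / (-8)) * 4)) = -87686032896 / 201875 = -434358.06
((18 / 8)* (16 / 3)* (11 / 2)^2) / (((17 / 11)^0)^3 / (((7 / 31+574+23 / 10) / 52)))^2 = 11594913594627 / 259854400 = 44620.81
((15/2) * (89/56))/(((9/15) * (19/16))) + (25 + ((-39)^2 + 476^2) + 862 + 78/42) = 30457344/133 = 229002.59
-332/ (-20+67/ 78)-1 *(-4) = 31868/ 1493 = 21.34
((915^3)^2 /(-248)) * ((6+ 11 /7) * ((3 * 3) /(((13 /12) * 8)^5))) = -68022285063354499359375 /20626068736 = -3297879297019.45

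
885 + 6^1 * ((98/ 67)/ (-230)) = 6818631/ 7705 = 884.96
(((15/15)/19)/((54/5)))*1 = 0.00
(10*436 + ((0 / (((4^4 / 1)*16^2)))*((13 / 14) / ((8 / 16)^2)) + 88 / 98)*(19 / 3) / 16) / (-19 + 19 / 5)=-12819445 / 44688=-286.87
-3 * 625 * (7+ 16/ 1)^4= -524701875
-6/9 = -2/3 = -0.67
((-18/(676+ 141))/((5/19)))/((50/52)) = -468/5375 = -0.09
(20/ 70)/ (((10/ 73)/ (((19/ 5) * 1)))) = 1387/ 175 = 7.93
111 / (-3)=-37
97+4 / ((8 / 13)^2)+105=212.56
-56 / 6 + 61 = 155 / 3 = 51.67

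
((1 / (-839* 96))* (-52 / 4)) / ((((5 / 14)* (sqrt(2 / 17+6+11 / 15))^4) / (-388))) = -0.00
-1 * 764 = -764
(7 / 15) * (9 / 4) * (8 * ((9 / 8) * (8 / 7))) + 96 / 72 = 182 / 15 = 12.13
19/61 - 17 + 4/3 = -2810/183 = -15.36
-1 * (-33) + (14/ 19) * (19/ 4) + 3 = 79/ 2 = 39.50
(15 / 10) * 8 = 12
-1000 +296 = -704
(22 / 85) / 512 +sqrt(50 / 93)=11 / 21760 +5*sqrt(186) / 93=0.73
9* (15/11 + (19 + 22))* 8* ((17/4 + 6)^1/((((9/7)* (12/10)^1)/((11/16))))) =334355/24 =13931.46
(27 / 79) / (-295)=-27 / 23305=-0.00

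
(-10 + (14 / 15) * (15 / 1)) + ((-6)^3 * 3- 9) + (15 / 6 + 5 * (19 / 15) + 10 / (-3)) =-1295 / 2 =-647.50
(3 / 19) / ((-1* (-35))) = 3 / 665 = 0.00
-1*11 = -11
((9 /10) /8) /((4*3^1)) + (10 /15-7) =-6071 /960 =-6.32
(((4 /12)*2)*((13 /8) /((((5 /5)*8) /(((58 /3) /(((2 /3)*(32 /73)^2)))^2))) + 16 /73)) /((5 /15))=22665965468093 /2449473536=9253.40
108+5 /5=109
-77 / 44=-7 / 4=-1.75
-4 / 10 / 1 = -2 / 5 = -0.40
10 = 10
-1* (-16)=16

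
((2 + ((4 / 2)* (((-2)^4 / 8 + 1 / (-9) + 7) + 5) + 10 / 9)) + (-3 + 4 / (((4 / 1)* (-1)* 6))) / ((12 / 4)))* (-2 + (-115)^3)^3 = -104950390080699189634.50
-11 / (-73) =11 / 73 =0.15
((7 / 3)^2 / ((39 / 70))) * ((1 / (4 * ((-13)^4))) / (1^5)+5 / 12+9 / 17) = 4726817830 / 511270461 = 9.25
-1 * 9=-9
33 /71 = 0.46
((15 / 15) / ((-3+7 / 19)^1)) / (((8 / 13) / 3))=-1.85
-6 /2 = -3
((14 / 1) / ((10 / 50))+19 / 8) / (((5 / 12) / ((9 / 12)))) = 130.28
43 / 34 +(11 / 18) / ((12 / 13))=7075 / 3672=1.93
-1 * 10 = -10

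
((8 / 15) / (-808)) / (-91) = 1 / 137865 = 0.00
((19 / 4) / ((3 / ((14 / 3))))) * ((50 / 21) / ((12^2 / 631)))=299725 / 3888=77.09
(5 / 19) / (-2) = -5 / 38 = -0.13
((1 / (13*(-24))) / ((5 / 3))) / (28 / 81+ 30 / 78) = -81 / 30760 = -0.00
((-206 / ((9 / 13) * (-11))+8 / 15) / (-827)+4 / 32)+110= 360541333 / 3274920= 110.09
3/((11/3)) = 9/11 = 0.82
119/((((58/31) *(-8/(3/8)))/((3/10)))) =-33201/37120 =-0.89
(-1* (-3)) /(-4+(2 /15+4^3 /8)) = 45 /62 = 0.73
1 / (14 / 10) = 5 / 7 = 0.71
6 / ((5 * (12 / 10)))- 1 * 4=-3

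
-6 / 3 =-2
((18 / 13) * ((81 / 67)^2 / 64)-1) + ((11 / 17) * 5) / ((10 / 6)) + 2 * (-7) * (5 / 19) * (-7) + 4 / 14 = 114203237405 / 4222245664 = 27.05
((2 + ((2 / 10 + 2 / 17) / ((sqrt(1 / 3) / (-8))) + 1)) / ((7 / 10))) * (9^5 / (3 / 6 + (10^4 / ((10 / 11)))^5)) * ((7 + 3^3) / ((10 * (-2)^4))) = 3011499 / 9018856000000000000028-3188646 * sqrt(3) / 11273570000000000000035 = -0.00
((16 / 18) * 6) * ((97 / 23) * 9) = 4656 / 23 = 202.43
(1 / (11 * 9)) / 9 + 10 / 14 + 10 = 66832 / 6237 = 10.72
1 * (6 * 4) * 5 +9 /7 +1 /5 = 4252 /35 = 121.49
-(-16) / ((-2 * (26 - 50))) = 1 / 3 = 0.33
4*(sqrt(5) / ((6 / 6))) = 4*sqrt(5) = 8.94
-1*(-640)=640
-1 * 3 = -3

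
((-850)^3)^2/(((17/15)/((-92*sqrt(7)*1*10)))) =-306156665625000000000*sqrt(7) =-810014399468507224193.72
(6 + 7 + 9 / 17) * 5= 1150 / 17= 67.65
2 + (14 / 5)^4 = 63.47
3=3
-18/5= -3.60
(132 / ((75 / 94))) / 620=1034 / 3875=0.27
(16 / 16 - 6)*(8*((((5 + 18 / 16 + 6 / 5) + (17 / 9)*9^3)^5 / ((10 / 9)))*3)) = -14055750224722826784218511 / 25600000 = -549052743153235421.26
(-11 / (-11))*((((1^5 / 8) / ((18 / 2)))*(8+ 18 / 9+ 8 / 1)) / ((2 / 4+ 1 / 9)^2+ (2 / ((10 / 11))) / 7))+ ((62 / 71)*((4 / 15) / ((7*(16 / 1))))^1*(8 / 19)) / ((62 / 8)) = 401688359 / 1104689355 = 0.36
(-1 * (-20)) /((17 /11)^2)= 8.37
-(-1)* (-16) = -16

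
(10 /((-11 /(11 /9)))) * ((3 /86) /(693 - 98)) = -0.00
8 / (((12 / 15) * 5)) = 2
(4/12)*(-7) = -7/3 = -2.33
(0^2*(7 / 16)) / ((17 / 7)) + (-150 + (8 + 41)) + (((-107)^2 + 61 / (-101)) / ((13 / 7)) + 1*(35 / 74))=589189777 / 97162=6063.99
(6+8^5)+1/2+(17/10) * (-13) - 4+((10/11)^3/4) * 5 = 32749.34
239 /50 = 4.78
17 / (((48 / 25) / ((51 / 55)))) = 8.21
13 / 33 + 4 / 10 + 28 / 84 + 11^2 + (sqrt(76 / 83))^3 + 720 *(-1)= -32883 / 55 + 152 *sqrt(1577) / 6889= -597.00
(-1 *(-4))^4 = 256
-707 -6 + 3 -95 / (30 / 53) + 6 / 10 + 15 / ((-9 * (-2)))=-4382 / 5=-876.40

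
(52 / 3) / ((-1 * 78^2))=-0.00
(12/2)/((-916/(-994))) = 1491/229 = 6.51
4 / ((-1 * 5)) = -4 / 5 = -0.80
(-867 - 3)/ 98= -435/ 49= -8.88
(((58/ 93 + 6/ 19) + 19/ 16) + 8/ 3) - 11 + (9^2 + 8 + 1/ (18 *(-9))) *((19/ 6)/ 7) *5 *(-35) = -16148277527/ 2290032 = -7051.55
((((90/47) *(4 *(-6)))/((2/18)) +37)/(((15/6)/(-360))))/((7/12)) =92970.60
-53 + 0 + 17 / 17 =-52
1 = 1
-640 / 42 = -320 / 21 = -15.24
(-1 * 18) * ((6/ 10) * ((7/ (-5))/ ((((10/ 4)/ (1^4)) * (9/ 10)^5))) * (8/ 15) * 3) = 35840/ 2187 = 16.39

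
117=117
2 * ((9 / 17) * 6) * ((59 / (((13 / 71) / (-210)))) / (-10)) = 9500652 / 221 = 42989.38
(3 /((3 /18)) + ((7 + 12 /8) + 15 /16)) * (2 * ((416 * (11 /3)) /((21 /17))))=4268836 /63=67759.30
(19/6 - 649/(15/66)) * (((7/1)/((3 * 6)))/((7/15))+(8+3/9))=-941303/36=-26147.31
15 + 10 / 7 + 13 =206 / 7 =29.43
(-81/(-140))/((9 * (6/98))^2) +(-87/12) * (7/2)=-23.47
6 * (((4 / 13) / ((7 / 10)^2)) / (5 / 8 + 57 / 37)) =710400 / 408317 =1.74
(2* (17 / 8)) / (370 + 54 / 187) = 3179 / 276976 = 0.01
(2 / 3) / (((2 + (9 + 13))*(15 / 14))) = 7 / 270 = 0.03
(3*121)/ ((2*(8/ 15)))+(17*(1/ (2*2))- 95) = 249.56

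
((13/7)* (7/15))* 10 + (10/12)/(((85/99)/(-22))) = -12.69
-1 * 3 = -3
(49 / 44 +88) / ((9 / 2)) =1307 / 66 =19.80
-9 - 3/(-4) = -33/4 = -8.25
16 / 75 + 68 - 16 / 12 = 1672 / 25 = 66.88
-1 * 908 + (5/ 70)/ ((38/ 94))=-241481/ 266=-907.82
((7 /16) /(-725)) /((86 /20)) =-7 /49880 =-0.00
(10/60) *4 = 2/3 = 0.67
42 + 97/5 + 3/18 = 1847/30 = 61.57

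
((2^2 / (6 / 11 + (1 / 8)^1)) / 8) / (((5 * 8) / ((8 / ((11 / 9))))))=36 / 295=0.12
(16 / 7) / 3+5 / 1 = 121 / 21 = 5.76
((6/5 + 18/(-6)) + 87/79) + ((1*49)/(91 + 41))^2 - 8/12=-8448949/6882480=-1.23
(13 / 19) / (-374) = -13 / 7106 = -0.00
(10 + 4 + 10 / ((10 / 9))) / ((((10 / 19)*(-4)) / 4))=-437 / 10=-43.70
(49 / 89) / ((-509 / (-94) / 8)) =0.81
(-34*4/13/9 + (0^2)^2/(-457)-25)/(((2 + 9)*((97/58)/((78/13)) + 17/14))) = -2485532/1560273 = -1.59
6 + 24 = 30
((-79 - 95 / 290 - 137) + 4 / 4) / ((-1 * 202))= 12489 / 11716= 1.07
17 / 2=8.50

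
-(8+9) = -17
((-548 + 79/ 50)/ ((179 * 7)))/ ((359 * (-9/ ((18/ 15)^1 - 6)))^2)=-41632/ 43255685625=-0.00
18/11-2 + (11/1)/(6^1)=97/66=1.47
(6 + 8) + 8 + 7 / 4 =95 / 4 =23.75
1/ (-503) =-1/ 503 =-0.00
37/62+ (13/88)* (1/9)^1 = 15055/24552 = 0.61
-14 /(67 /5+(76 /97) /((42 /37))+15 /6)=-285180 /337943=-0.84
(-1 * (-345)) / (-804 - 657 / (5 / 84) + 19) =-1725 / 59113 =-0.03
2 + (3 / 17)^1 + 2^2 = 105 / 17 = 6.18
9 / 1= 9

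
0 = 0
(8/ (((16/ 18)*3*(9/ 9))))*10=30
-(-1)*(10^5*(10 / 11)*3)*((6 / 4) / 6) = 750000 / 11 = 68181.82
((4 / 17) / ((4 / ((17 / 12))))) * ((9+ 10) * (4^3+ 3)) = 1273 / 12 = 106.08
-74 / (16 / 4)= -37 / 2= -18.50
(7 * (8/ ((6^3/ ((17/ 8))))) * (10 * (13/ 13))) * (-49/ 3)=-29155/ 324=-89.98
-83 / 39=-2.13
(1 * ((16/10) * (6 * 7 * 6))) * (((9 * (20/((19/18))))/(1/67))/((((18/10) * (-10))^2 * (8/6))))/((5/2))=405216/95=4265.43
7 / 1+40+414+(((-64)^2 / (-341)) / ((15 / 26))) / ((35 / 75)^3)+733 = 115692222 / 116963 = 989.14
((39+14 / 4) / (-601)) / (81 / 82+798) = -0.00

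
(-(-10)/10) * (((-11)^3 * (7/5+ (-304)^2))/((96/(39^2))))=-311824163079/160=-1948901019.24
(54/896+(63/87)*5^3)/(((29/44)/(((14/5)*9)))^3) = 447597896301864/88410125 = 5062744.75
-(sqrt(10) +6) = -6- sqrt(10) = -9.16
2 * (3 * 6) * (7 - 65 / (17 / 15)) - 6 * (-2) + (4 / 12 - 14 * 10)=-98959 / 51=-1940.37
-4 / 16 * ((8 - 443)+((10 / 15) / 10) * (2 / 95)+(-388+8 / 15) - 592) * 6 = 2015613 / 950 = 2121.70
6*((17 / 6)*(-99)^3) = -16495083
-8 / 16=-1 / 2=-0.50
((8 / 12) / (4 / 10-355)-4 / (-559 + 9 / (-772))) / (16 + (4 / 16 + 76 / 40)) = 242190040 / 833248960929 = 0.00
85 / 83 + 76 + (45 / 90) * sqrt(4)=6476 / 83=78.02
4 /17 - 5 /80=47 /272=0.17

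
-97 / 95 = -1.02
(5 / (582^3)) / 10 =1 / 394274736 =0.00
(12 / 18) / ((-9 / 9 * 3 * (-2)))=1 / 9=0.11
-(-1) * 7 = 7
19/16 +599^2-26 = 358776.19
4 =4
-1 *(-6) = 6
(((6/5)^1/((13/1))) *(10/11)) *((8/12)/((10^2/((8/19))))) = 16/67925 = 0.00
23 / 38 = 0.61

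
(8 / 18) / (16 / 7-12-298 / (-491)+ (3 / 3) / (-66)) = -302456 / 6208107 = -0.05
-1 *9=-9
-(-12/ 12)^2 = -1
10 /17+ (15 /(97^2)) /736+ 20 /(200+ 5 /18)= 58405836271 /84880019168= 0.69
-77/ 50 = -1.54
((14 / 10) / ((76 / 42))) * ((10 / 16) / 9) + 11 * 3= 30145 / 912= 33.05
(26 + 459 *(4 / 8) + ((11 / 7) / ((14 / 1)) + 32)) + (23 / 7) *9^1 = 15542 / 49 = 317.18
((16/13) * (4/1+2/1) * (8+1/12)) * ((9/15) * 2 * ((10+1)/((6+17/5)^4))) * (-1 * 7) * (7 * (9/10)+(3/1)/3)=-5.16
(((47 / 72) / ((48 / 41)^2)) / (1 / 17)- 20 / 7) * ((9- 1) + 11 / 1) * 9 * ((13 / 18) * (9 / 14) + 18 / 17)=1364.61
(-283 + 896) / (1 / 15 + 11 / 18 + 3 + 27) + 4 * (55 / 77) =441410 / 19327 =22.84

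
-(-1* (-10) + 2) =-12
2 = 2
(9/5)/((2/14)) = 63/5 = 12.60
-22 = -22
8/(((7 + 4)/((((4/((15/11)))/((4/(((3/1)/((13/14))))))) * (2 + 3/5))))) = 112/25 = 4.48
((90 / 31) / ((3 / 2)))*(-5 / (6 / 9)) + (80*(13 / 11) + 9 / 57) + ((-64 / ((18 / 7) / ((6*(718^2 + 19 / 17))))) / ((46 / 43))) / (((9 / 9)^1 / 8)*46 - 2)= -729222612370763 / 37999335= -19190404.58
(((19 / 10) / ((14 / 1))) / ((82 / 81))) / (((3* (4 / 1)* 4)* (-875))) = -513 / 160720000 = -0.00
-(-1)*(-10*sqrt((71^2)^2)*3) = -151230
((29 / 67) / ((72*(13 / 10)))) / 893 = 145 / 28000908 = 0.00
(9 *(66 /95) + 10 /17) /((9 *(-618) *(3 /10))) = -11048 /2694789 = -0.00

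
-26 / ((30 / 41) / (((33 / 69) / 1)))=-5863 / 345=-16.99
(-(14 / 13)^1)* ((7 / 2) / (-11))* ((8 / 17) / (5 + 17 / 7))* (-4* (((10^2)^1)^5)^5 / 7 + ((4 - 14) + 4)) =-177375565610859728506787330316742081447963800904996 / 143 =-1240388570705312786760751000000000000000000000000.00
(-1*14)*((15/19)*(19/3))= -70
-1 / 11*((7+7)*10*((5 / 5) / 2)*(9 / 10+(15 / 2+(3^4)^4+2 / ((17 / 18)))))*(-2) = 102451221012 / 187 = 547867492.04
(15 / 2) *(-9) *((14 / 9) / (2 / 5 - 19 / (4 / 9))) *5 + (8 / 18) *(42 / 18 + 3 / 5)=223796 / 16335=13.70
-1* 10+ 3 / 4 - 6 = -61 / 4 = -15.25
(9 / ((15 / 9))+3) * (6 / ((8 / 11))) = 69.30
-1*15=-15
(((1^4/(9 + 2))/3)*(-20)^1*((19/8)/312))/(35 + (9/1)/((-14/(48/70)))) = -23275/174352464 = -0.00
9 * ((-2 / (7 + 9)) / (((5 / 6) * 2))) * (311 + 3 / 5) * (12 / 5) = -63099 / 125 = -504.79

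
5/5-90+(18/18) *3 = -86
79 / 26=3.04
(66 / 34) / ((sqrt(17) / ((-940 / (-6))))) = 5170 * sqrt(17) / 289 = 73.76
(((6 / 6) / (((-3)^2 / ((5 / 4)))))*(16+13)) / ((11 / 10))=725 / 198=3.66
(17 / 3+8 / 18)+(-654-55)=-6326 / 9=-702.89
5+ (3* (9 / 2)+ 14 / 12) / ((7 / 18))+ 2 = 313 / 7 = 44.71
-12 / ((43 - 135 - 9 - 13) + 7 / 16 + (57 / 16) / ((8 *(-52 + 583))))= 271872 / 2572853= 0.11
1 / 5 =0.20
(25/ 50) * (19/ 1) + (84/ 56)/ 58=9.53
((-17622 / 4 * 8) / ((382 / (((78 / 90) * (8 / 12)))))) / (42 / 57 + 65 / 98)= -8617336 / 226335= -38.07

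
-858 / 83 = -10.34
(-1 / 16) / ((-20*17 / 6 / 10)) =3 / 272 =0.01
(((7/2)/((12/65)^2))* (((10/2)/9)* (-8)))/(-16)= 147875/5184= 28.53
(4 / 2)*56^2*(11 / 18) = 3832.89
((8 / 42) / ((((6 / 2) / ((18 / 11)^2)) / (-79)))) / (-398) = 5688 / 168553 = 0.03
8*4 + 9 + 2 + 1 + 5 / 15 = 133 / 3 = 44.33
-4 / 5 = -0.80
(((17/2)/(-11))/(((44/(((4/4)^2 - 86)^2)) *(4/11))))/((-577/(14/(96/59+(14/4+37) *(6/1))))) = 2983925/86217648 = 0.03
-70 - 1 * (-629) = 559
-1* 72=-72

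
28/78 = 14/39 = 0.36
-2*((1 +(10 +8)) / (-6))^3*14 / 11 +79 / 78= 315995 / 3861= 81.84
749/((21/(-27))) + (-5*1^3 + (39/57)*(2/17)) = -967.92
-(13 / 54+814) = -43969 / 54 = -814.24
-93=-93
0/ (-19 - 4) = 0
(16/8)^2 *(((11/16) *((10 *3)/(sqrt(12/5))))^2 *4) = 45375/16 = 2835.94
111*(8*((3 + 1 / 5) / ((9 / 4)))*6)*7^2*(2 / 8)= 464128 / 5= 92825.60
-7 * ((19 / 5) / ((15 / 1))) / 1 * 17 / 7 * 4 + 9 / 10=-2449 / 150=-16.33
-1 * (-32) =32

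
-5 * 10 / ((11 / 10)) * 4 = -2000 / 11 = -181.82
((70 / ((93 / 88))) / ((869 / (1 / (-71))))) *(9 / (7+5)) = -140 / 173879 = -0.00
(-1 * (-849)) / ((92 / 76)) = 16131 / 23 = 701.35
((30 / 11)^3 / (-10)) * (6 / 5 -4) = 7560 / 1331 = 5.68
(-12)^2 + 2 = 146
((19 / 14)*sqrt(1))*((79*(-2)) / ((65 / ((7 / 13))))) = -1501 / 845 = -1.78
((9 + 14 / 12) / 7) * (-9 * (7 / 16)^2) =-1281 / 512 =-2.50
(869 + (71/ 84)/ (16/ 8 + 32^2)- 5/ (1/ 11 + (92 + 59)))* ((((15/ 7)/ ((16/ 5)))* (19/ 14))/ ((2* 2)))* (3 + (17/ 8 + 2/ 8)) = 1061.18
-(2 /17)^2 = -4 /289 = -0.01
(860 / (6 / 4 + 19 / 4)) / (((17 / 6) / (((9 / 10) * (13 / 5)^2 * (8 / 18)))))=131.32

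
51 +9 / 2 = 111 / 2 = 55.50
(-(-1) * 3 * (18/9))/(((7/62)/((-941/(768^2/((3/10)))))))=-29171/1146880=-0.03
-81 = -81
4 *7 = 28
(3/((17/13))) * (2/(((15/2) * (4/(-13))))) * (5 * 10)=-1690/17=-99.41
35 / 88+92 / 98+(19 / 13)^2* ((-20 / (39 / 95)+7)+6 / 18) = -824806705 / 9473464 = -87.06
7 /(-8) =-7 /8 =-0.88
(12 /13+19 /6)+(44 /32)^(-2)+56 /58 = 1528403 /273702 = 5.58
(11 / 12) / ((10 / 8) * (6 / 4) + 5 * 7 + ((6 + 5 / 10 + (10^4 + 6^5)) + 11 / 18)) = 66 / 1283039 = 0.00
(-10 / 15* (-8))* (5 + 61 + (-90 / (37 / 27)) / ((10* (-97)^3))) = 11886654448 / 33768901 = 352.00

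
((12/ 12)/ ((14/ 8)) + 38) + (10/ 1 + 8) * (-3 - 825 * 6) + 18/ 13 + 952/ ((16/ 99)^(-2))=-79457835986/ 891891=-89089.18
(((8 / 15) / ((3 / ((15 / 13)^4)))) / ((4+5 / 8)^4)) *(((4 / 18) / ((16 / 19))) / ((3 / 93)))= 301568000 / 53527912321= 0.01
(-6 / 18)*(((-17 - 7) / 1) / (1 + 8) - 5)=23 / 9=2.56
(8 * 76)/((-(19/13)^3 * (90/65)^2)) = -101.58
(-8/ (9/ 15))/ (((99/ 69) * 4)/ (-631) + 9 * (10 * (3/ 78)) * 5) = -7546760/ 9791127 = -0.77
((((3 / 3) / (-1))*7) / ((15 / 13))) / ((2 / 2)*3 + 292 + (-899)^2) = -0.00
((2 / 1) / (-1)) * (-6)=12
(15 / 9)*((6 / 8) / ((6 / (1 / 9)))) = 5 / 216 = 0.02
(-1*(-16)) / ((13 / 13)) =16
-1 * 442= -442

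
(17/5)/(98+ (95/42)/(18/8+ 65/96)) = 33439/971430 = 0.03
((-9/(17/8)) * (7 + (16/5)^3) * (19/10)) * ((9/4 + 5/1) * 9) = -221860701/10625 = -20881.01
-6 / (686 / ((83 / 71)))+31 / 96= 731039 / 2337888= 0.31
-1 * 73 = -73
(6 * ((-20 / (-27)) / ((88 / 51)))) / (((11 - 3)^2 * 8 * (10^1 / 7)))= 119 / 33792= 0.00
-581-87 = -668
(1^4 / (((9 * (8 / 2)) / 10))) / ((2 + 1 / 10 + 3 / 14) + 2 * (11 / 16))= 700 / 9297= 0.08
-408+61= -347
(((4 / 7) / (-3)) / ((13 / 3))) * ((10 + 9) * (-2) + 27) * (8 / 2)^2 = 7.74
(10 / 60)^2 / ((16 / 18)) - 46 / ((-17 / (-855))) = -1258543 / 544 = -2313.50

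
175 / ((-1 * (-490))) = 5 / 14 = 0.36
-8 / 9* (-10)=80 / 9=8.89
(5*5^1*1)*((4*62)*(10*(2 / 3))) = 41333.33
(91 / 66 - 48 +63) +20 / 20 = 1147 / 66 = 17.38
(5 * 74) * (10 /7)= 3700 /7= 528.57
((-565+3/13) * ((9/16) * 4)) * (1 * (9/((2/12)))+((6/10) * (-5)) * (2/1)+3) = -1684989/26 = -64807.27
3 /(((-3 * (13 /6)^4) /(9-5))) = -5184 /28561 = -0.18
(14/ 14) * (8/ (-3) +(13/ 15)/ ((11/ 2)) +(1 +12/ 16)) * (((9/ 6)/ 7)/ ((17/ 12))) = -1503/ 13090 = -0.11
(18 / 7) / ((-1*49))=-18 / 343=-0.05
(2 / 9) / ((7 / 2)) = 4 / 63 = 0.06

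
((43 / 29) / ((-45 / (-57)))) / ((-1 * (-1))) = 817 / 435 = 1.88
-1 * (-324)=324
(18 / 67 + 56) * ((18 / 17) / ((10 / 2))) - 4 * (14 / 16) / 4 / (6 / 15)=177287 / 18224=9.73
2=2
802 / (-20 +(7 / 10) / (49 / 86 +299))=-103309630 / 2575999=-40.10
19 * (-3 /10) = -57 /10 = -5.70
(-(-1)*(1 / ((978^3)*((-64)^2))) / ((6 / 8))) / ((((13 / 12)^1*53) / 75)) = 25 / 54998962477056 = 0.00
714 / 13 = 54.92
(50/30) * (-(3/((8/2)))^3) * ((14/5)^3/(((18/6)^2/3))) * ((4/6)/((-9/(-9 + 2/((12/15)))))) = -4459/1800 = -2.48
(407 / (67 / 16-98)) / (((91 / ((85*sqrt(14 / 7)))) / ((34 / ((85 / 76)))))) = -174.22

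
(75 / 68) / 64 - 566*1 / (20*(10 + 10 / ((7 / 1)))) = -267541 / 108800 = -2.46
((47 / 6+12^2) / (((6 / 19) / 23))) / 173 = 398107 / 6228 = 63.92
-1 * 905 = -905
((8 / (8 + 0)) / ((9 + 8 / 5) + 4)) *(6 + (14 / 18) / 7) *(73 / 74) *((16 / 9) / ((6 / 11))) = 12100 / 8991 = 1.35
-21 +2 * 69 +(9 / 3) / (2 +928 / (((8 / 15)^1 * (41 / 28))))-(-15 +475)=-16738963 / 48802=-343.00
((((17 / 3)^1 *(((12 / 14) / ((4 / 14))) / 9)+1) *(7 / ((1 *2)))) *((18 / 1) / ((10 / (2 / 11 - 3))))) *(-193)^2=-105079429 / 55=-1910535.07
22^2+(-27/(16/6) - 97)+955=10655/8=1331.88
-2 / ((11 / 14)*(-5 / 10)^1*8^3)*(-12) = -21 / 176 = -0.12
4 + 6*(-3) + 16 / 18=-118 / 9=-13.11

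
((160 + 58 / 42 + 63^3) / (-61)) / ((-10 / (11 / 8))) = 7224767 / 12810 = 563.99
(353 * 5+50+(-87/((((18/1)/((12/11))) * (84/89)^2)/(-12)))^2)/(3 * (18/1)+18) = 71748866821/753030432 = 95.28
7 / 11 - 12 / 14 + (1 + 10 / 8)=625 / 308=2.03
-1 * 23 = -23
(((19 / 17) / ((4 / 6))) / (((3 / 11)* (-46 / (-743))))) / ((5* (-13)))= -155287 / 101660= -1.53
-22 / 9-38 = -364 / 9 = -40.44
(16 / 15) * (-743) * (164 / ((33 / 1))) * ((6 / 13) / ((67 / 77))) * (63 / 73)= -573191808 / 317915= -1802.97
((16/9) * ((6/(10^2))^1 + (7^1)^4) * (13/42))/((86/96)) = 99884096/67725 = 1474.85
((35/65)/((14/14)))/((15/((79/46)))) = 553/8970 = 0.06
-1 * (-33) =33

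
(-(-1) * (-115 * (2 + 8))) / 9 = -1150 / 9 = -127.78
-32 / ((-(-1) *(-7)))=32 / 7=4.57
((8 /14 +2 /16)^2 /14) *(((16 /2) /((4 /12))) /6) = 1521 /10976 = 0.14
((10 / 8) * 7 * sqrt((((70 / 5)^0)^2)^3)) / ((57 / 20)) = 175 / 57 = 3.07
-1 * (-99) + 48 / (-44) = 1077 / 11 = 97.91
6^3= 216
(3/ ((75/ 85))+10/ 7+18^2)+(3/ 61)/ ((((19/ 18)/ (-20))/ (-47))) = 15115531/ 40565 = 372.62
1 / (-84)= -1 / 84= -0.01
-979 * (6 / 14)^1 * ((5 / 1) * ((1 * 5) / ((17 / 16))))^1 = -1174800 / 119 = -9872.27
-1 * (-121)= 121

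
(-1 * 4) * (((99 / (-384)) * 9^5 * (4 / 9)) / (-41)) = -216513 / 328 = -660.10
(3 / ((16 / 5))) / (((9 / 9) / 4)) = 15 / 4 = 3.75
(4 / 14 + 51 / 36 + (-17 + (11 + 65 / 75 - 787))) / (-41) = 331981 / 17220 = 19.28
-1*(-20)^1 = 20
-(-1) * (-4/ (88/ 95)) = -95/ 22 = -4.32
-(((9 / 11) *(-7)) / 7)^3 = 729 / 1331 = 0.55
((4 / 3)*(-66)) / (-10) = 44 / 5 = 8.80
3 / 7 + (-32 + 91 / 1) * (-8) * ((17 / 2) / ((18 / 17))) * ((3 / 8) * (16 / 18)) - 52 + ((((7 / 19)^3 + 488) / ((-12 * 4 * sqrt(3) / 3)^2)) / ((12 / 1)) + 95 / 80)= -1743447993925 / 1327463424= -1313.37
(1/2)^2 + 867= 3469/4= 867.25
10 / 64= 5 / 32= 0.16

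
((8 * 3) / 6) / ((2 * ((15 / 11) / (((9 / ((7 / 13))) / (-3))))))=-286 / 35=-8.17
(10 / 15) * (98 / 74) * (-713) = -69874 / 111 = -629.50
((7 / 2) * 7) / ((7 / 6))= 21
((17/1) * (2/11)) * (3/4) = 51/22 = 2.32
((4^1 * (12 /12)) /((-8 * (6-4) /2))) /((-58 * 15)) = 1 /1740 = 0.00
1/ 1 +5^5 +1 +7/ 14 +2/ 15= 93829/ 30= 3127.63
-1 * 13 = -13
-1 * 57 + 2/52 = -1481/26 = -56.96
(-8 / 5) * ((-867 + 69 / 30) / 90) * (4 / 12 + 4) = 224822 / 3375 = 66.61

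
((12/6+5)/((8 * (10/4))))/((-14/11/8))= -2.20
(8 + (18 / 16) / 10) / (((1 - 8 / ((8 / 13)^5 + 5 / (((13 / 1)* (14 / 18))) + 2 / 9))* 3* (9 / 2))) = -12220469459 / 181766139480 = -0.07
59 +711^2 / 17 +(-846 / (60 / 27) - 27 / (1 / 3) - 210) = 4951051 / 170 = 29123.83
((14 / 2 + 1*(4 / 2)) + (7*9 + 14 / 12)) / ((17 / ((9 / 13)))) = 1317 / 442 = 2.98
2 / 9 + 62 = 560 / 9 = 62.22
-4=-4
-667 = -667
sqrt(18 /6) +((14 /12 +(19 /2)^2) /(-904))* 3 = -1097 /3616 +sqrt(3) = 1.43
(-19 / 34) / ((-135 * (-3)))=-19 / 13770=-0.00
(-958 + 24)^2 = 872356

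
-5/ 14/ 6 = -0.06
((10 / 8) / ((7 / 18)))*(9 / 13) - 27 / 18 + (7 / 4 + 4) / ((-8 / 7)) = -12539 / 2912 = -4.31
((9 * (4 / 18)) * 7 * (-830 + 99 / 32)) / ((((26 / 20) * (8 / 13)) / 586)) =-271357555 / 32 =-8479923.59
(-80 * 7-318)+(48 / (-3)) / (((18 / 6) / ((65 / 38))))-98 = -56152 / 57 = -985.12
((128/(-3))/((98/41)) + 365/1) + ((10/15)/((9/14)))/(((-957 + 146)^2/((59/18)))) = 2718697028905/7831483947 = 347.15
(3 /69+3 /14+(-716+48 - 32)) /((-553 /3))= 675951 /178066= 3.80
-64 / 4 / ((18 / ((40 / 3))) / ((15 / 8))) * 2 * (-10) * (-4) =-16000 / 9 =-1777.78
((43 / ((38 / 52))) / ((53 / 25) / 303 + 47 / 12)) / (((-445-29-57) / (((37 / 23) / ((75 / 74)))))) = -1236677936 / 27587371689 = -0.04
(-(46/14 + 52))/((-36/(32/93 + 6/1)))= 12685/1302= 9.74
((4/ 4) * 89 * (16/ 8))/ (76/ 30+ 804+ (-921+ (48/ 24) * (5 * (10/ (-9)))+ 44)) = -8010/ 3671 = -2.18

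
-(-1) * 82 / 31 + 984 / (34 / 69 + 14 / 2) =2147170 / 16027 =133.97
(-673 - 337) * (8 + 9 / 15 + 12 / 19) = -177154 / 19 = -9323.89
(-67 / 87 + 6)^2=207025 / 7569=27.35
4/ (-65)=-4/ 65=-0.06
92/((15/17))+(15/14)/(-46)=1006991/9660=104.24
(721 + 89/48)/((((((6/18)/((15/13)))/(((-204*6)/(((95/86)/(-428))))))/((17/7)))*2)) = 1440922983.56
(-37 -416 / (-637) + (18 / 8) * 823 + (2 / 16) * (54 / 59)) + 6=5266007 / 2891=1821.52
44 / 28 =11 / 7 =1.57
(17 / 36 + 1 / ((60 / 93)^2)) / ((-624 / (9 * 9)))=-31047 / 83200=-0.37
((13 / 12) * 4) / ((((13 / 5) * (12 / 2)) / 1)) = 5 / 18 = 0.28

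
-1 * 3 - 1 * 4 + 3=-4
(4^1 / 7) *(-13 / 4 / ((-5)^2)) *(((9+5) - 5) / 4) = -117 / 700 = -0.17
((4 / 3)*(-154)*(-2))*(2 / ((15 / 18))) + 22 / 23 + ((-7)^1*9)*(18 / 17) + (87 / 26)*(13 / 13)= 46926093 / 50830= 923.20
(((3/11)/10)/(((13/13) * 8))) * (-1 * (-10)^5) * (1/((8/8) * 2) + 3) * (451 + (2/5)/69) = 538131.92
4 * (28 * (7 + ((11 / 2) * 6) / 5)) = 7616 / 5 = 1523.20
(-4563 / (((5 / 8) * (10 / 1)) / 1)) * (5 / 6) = -3042 / 5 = -608.40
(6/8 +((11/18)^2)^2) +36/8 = 565765/104976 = 5.39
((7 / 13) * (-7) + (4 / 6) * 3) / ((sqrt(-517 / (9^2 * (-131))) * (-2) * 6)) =69 * sqrt(67727) / 26884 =0.67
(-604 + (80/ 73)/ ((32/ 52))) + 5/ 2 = -87559/ 146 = -599.72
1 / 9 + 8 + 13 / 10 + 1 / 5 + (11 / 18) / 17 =164 / 17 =9.65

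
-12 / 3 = -4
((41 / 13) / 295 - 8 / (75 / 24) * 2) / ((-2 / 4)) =195942 / 19175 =10.22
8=8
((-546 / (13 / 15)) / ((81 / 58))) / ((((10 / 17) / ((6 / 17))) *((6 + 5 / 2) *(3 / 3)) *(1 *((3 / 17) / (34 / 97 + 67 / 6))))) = -5442836 / 2619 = -2078.21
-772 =-772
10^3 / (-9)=-1000 / 9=-111.11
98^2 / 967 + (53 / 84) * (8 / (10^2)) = 10135451 / 1015350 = 9.98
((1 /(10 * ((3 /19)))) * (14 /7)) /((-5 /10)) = -38 /15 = -2.53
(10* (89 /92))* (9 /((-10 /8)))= -1602 /23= -69.65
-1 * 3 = -3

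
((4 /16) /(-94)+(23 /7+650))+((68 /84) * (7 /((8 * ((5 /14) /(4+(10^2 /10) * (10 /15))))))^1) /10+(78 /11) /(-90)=4268884387 /6514200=655.32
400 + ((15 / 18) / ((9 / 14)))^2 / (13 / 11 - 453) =400.00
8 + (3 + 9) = 20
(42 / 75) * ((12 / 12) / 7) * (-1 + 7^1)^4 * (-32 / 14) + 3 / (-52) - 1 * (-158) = -719269 / 9100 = -79.04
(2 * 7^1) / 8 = 1.75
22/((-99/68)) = -136/9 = -15.11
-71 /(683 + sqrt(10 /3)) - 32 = -44928103 /1399457 + 71 *sqrt(30) /1399457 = -32.10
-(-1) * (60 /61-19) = -1099 /61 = -18.02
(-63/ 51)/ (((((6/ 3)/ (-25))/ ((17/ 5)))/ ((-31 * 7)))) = -22785/ 2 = -11392.50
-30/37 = -0.81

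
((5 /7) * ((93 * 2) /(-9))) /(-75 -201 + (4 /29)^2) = 26071 /487410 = 0.05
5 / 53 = 0.09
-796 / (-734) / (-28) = -199 / 5138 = -0.04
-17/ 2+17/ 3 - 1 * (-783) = 4681/ 6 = 780.17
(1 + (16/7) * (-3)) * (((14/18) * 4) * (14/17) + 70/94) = -139277/7191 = -19.37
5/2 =2.50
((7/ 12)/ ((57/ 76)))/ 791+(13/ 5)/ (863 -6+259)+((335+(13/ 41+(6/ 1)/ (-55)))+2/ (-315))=74140435557/ 221179420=335.20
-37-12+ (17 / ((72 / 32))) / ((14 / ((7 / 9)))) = -48.58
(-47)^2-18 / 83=183329 / 83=2208.78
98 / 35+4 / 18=136 / 45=3.02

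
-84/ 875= -12/ 125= -0.10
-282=-282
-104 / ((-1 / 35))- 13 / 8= 29107 / 8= 3638.38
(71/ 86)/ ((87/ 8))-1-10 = -40867/ 3741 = -10.92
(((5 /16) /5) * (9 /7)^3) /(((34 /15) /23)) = 251505 /186592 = 1.35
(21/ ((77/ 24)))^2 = 5184/ 121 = 42.84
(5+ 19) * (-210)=-5040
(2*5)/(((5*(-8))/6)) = -1.50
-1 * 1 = -1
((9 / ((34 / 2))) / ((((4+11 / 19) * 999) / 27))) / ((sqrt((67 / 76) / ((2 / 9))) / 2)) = 76 * sqrt(2546) / 1222147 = 0.00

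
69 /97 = 0.71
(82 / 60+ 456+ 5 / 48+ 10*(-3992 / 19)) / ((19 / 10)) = -7494733 / 8664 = -865.04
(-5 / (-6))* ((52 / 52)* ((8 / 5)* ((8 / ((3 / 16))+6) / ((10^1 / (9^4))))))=42573.60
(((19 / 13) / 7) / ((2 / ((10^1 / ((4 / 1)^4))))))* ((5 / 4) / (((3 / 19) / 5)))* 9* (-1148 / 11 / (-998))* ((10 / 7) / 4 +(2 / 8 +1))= 0.24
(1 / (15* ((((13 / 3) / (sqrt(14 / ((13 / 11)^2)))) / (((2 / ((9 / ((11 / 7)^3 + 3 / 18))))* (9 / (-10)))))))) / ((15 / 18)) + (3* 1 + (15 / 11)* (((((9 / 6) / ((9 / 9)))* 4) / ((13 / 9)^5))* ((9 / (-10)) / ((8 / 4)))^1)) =19722369 / 8168446 - 91619* sqrt(14) / 7245875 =2.37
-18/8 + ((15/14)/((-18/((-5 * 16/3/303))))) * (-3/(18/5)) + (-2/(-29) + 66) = 423918601/6642972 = 63.81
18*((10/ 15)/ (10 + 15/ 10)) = 24/ 23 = 1.04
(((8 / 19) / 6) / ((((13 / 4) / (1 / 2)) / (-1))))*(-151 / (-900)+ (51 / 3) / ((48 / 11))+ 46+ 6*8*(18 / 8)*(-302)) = 351.59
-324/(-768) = 27/64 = 0.42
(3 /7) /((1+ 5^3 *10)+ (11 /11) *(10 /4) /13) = 78 /227717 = 0.00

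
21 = 21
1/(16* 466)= 1/7456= 0.00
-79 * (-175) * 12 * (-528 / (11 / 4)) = -31852800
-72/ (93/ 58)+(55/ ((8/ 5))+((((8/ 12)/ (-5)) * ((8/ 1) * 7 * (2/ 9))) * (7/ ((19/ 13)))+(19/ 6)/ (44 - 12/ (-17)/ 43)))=-94168555723/ 5116949280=-18.40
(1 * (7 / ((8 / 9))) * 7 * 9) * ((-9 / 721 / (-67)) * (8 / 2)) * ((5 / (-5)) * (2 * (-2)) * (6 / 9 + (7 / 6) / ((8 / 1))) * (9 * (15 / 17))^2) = 1209028275 / 15955112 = 75.78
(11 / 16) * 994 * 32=21868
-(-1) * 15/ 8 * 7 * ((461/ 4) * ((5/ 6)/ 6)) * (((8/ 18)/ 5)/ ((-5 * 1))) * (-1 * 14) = 22589/ 432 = 52.29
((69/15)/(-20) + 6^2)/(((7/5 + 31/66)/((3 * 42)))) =7436583/3085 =2410.56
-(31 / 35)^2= -961 / 1225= -0.78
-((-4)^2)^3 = -4096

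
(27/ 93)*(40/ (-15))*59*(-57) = 80712/ 31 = 2603.61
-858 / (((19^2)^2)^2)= -858 / 16983563041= -0.00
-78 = -78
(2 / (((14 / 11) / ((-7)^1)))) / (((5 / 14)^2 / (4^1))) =-8624 / 25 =-344.96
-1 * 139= -139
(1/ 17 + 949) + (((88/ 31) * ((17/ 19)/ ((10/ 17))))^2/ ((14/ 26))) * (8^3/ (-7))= -11439701337562/ 7224629825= -1583.43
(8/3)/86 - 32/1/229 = -0.11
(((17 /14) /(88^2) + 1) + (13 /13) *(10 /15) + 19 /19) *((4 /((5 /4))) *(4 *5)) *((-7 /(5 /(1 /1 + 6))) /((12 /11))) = -6071653 /3960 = -1533.25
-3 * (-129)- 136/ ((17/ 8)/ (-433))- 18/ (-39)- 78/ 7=2556037/ 91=28088.32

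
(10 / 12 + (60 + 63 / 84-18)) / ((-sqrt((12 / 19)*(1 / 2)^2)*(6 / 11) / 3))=-5753*sqrt(57) / 72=-603.25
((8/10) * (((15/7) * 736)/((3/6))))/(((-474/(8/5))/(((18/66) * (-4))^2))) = -3391488/334565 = -10.14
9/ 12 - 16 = -61/ 4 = -15.25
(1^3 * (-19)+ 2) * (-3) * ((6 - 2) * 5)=1020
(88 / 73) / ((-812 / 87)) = -66 / 511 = -0.13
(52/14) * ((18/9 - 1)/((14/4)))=52/49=1.06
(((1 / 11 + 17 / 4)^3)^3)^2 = 299538350377.85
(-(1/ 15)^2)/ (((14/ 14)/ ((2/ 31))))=-2/ 6975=-0.00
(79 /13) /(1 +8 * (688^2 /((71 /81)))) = 5609 /3987450779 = 0.00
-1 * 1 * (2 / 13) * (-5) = 10 / 13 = 0.77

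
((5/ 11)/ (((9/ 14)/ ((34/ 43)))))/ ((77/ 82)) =27880/ 46827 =0.60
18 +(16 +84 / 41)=1478 / 41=36.05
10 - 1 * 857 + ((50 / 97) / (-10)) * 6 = -847.31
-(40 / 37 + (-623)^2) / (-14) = 14360813 / 518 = 27723.58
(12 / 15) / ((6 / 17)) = 34 / 15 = 2.27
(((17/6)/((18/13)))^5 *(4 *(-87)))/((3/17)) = -259901201794793/3673320192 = -70753.76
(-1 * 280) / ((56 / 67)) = -335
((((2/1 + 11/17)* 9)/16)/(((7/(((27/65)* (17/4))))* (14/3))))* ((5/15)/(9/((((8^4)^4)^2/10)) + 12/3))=676843716479281665301096169472/100936679043172766094174992756729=0.01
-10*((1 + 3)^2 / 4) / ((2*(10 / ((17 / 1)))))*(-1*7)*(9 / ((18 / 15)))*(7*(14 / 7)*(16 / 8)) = 49980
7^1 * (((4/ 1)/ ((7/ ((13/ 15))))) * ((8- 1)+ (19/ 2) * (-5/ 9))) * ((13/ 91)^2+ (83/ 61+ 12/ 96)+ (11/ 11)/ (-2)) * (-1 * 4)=-359073/ 14945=-24.03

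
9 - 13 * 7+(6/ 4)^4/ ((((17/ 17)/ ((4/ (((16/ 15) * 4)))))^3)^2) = -21089066767/ 268435456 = -78.56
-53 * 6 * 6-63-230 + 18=-2183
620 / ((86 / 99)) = 30690 / 43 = 713.72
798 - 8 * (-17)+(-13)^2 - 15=1088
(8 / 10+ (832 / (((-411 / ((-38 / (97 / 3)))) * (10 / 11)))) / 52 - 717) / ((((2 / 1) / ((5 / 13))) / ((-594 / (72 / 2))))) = 1570290645 / 691028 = 2272.40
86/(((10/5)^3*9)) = 43/36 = 1.19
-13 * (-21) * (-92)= -25116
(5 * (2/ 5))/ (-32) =-1/ 16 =-0.06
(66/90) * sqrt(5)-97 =-97 + 11 * sqrt(5)/15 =-95.36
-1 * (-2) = 2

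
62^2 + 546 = 4390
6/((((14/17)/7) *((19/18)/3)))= 2754/19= 144.95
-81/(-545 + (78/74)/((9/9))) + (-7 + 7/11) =-6.21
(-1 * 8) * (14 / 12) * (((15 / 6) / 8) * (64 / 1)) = -560 / 3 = -186.67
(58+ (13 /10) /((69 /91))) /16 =41203 /11040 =3.73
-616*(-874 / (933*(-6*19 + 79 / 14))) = -7537376 / 1415361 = -5.33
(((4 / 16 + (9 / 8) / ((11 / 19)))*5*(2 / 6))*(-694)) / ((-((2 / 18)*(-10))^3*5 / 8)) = -2958.90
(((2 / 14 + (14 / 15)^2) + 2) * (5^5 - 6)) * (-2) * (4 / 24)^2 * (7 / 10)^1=-14805893 / 40500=-365.58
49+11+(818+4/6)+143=3065/3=1021.67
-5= -5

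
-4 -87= -91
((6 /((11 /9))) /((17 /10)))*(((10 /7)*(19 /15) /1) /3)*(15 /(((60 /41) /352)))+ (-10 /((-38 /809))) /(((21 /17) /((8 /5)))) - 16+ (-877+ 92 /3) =38648081 /6783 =5697.79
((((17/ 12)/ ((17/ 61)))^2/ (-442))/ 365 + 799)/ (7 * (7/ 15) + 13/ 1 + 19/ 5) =2651711537/ 66597024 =39.82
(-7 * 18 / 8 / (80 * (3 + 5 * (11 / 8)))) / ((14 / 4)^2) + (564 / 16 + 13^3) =24688667 / 11060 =2232.25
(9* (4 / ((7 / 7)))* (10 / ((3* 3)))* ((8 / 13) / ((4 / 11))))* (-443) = -29987.69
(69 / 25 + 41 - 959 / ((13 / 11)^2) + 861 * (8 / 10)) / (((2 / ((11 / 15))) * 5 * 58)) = 711667 / 12252500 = 0.06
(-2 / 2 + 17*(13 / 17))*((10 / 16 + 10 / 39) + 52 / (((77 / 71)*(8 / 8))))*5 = 5865395 / 2002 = 2929.77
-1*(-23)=23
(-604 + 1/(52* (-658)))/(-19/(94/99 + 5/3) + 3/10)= 3823296025/44072652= 86.75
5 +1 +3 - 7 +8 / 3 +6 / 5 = 88 / 15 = 5.87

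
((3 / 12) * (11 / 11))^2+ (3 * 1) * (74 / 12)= 297 / 16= 18.56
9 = 9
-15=-15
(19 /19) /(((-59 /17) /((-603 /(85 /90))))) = 10854 /59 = 183.97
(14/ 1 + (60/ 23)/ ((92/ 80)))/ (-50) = -4303/ 13225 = -0.33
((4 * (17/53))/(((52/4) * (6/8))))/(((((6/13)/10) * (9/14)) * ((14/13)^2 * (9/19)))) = 2183480/270459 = 8.07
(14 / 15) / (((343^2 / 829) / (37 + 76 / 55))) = 3500038 / 13865775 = 0.25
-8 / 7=-1.14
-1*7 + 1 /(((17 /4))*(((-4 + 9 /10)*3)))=-7.03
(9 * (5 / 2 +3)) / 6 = 33 / 4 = 8.25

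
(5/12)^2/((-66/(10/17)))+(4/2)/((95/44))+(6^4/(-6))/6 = -35.08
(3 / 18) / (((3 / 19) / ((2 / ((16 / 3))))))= 19 / 48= 0.40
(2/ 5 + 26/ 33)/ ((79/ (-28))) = -5488/ 13035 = -0.42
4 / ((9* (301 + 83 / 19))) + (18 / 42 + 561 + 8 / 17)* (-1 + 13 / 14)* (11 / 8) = -9601670935 / 173990376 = -55.19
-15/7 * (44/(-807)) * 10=2200/1883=1.17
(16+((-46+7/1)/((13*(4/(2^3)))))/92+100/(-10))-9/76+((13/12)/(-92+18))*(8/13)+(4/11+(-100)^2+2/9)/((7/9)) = 192185736377/14940156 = 12863.70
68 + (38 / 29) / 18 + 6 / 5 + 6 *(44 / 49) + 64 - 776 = -40754671 / 63945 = -637.34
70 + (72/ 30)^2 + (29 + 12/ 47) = 123393/ 1175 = 105.02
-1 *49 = -49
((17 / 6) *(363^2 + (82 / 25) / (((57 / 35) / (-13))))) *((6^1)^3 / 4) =1914881853 / 95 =20156651.08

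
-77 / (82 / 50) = -1925 / 41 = -46.95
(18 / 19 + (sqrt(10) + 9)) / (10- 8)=sqrt(10) / 2 + 189 / 38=6.55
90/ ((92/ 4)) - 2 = 44/ 23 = 1.91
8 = 8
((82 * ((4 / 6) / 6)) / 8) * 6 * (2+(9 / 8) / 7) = 4961 / 336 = 14.76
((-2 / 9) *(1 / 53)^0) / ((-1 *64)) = 0.00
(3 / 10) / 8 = 3 / 80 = 0.04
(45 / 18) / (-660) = -1 / 264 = -0.00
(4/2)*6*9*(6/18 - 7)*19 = -13680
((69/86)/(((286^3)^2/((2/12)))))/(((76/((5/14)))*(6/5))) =575/600921197499647152128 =0.00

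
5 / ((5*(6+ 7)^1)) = 1 / 13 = 0.08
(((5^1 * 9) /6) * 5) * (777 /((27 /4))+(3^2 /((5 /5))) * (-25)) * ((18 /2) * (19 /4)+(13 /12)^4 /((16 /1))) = -351391329125 /1990656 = -176520.37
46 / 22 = 23 / 11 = 2.09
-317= -317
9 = 9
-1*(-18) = 18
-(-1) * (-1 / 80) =-1 / 80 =-0.01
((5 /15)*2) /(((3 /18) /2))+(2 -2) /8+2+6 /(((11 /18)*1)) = 218 /11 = 19.82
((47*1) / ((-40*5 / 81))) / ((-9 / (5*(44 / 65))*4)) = 4653 / 2600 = 1.79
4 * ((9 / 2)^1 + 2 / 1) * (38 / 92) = 247 / 23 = 10.74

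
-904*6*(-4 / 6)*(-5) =-18080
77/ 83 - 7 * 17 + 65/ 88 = -857005/ 7304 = -117.33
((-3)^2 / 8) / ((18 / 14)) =7 / 8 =0.88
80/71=1.13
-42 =-42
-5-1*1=-6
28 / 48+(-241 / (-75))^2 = 245449 / 22500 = 10.91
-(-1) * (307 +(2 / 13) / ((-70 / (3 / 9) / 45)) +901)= 1207.97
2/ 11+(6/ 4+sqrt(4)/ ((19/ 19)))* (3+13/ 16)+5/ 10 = 4937/ 352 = 14.03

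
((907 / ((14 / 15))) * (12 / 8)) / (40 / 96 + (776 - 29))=122445 / 62783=1.95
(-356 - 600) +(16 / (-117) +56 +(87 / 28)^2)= -890.48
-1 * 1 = -1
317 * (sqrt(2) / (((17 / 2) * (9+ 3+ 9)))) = 634 * sqrt(2) / 357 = 2.51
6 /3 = 2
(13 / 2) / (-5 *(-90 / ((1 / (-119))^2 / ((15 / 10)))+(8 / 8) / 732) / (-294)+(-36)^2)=-1398852 / 6718040527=-0.00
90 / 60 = 3 / 2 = 1.50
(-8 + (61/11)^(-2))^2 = 878944609/13845841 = 63.48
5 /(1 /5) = 25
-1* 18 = -18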